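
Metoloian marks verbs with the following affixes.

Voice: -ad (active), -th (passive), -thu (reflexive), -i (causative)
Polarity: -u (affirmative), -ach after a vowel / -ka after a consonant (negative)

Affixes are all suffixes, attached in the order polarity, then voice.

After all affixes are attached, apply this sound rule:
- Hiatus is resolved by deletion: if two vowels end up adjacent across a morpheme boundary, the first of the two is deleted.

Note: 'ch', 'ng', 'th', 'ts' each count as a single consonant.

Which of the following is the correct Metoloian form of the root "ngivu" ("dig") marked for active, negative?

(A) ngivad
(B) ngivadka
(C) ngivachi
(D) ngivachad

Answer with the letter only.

Attach polarity negative -ach (after vowel 'u') → ngivuach.
Attach voice active -ad → ngivuachad.
Apply vowel deletion: ngivuachad → ngivachad.
So the correct form is ngivachad, option (D).
(B) ngivadka is wrong: it has the affixes in the wrong order.
(C) ngivachi is wrong: it uses causative instead of active for voice.
(A) ngivad is wrong: it uses affirmative instead of negative for polarity.

D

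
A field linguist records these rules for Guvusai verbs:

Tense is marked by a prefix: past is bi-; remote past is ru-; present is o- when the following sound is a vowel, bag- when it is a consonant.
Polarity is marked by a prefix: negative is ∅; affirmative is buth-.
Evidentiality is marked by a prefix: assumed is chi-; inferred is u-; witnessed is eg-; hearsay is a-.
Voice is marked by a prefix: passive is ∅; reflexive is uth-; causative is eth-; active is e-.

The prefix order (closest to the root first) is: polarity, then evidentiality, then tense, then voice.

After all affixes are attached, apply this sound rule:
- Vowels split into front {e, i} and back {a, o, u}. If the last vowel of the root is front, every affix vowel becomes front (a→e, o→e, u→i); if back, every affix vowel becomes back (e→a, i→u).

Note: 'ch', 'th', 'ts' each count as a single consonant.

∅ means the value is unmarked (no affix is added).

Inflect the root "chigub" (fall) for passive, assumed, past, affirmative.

buchubuthchigub

Attach polarity affirmative buth- → buthchigub.
Attach evidentiality assumed chi- → chibuthchigub.
Attach tense past bi- → bichibuthchigub.
voice = passive: zero marking, form stays bichibuthchigub.
Apply vowel harmony: bichibuthchigub → buchubuthchigub.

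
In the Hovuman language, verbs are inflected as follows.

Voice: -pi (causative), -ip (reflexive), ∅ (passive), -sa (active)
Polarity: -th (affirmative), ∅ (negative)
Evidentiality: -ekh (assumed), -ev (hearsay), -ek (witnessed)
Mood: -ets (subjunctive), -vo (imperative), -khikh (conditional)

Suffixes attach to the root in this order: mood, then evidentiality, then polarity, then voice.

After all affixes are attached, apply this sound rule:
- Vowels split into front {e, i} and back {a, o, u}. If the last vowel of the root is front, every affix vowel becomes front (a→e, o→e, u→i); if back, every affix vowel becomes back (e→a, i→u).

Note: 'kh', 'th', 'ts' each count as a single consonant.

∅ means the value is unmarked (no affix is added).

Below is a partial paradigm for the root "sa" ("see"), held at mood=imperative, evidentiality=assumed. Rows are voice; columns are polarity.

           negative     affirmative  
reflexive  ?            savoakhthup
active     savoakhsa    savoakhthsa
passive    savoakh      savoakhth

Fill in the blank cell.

Attach mood imperative -vo → savo.
Attach evidentiality assumed -ekh → savoekh.
polarity = negative: zero marking, form stays savoekh.
Attach voice reflexive -ip → savoekhip.
Apply vowel harmony: savoekhip → savoakhup.

savoakhup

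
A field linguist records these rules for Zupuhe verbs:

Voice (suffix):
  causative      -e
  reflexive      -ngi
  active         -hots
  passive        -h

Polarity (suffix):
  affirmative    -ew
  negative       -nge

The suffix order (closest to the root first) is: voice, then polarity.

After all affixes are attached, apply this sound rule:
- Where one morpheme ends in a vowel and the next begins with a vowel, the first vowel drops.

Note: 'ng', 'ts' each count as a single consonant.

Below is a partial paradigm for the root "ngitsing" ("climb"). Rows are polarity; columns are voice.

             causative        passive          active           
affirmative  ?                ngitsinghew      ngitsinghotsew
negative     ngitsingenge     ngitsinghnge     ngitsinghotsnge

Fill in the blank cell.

Attach voice causative -e → ngitsinge.
Attach polarity affirmative -ew → ngitsingeew.
Apply vowel deletion: ngitsingeew → ngitsingew.

ngitsingew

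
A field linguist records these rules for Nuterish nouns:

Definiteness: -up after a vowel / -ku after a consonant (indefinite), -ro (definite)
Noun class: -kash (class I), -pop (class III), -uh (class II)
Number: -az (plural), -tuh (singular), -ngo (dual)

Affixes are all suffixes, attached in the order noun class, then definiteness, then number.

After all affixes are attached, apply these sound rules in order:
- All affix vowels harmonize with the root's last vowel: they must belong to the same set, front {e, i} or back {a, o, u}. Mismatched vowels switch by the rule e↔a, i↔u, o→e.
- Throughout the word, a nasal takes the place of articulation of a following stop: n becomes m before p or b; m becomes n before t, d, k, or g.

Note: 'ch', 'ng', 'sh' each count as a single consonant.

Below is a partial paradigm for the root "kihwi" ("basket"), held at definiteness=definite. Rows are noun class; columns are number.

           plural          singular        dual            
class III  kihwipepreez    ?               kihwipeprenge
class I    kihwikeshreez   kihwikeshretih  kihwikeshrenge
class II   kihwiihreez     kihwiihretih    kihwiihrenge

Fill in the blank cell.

Attach noun class class III -pop → kihwipop.
Attach definiteness definite -ro → kihwipopro.
Attach number singular -tuh → kihwipoprotuh.
Apply vowel harmony: kihwipoprotuh → kihwipepretih.
Nasal assimilation: no change.

kihwipepretih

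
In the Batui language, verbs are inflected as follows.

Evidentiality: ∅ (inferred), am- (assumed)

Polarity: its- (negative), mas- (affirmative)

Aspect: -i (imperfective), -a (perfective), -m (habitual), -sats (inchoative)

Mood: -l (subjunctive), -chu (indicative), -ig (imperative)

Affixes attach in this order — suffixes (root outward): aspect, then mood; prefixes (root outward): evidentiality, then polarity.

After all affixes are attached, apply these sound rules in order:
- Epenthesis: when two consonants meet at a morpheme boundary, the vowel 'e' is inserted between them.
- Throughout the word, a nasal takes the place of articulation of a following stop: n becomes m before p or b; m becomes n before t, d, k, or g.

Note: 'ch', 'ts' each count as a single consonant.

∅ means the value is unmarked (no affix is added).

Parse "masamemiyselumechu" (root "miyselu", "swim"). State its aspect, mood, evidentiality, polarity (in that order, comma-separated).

habitual, indicative, assumed, affirmative

Segment: mas-am-miyselu-m-chu.
aspect: -m → habitual.
mood: -chu → indicative.
evidentiality: am- → assumed.
polarity: mas- → affirmative.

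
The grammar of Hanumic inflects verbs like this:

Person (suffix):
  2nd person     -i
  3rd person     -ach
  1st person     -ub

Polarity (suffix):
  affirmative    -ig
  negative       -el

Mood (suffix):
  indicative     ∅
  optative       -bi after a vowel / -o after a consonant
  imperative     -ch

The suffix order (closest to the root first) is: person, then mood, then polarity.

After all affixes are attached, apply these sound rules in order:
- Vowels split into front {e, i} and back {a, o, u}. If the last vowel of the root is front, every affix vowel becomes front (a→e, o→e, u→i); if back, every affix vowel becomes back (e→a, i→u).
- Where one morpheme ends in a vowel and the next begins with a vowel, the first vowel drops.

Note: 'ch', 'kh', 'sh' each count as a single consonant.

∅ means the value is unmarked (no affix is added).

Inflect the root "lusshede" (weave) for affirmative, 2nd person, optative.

lusshedibig

Attach person 2nd person -i → lusshedei.
Attach mood optative -bi (after vowel 'i') → lusshedeibi.
Attach polarity affirmative -ig → lusshedeibiig.
Vowel harmony: no change.
Apply vowel deletion: lusshedeibiig → lusshedibig.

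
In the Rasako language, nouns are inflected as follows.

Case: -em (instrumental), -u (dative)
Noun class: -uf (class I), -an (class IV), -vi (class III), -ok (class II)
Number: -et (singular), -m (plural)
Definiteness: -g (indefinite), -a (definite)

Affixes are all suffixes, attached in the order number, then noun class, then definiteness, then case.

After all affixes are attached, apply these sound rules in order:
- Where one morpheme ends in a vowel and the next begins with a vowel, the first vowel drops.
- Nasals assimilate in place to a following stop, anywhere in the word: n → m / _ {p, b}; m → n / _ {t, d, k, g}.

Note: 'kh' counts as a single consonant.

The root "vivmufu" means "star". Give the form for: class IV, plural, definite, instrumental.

vivmufumanem

Attach number plural -m → vivmufum.
Attach noun class class IV -an → vivmufuman.
Attach definiteness definite -a → vivmufumana.
Attach case instrumental -em → vivmufumanaem.
Apply vowel deletion: vivmufumanaem → vivmufumanem.
Nasal assimilation: no change.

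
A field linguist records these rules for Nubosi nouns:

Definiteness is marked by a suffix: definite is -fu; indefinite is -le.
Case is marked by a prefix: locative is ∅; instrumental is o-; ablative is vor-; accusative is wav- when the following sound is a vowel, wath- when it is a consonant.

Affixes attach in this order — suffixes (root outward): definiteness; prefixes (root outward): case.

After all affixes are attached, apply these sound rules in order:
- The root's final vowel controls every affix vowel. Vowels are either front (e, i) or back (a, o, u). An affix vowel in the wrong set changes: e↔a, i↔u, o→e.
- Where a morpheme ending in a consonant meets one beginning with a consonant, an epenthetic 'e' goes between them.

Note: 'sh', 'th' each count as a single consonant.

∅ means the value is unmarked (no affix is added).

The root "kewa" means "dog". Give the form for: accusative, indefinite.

Attach definiteness indefinite -le → kewale.
Attach case accusative wath- (before consonant 'k') → wathkewale.
Apply vowel harmony: wathkewale → wathkewala.
Apply epenthesis: wathkewala → wathekewala.

wathekewala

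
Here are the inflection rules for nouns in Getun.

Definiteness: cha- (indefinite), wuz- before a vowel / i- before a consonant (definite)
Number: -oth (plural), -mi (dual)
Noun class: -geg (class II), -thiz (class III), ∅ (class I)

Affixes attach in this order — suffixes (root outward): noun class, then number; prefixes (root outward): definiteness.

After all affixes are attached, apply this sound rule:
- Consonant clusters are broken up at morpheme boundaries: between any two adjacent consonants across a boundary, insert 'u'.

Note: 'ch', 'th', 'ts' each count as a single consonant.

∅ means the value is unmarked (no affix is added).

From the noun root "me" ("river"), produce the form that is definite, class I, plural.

Attach definiteness definite i- (before consonant 'm') → ime.
noun class = class I: zero marking, form stays ime.
Attach number plural -oth → imeoth.
Epenthesis: no change.

imeoth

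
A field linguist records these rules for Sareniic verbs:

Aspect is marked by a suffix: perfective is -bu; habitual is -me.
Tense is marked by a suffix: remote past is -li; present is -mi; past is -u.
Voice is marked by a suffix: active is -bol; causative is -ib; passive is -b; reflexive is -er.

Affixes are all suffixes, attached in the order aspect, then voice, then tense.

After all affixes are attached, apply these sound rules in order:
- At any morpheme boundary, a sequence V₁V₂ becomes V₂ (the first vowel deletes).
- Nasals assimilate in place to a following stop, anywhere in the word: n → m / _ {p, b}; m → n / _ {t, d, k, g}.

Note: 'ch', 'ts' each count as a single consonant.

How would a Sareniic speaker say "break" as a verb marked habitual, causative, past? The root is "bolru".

bolrumibu

Attach aspect habitual -me → bolrume.
Attach voice causative -ib → bolrumeib.
Attach tense past -u → bolrumeibu.
Apply vowel deletion: bolrumeibu → bolrumibu.
Nasal assimilation: no change.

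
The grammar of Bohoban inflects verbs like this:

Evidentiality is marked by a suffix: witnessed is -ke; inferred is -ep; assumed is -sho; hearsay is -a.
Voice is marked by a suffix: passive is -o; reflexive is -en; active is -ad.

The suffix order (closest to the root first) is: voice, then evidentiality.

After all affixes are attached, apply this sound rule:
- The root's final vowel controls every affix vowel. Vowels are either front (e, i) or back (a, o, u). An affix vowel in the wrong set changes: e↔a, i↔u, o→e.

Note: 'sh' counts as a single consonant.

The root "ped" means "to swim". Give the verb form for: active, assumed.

pededshe

Attach voice active -ad → pedad.
Attach evidentiality assumed -sho → pedadsho.
Apply vowel harmony: pedadsho → pededshe.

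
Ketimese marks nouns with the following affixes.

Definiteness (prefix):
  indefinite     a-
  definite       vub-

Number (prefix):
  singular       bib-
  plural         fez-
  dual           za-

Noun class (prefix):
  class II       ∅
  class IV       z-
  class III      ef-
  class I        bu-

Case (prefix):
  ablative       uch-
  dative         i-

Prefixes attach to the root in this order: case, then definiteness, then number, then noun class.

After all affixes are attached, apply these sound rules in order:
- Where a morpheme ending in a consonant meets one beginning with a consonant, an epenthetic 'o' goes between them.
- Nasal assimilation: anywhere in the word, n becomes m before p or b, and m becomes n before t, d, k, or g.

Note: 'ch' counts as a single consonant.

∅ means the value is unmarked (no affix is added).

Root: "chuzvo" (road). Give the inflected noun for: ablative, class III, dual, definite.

efozavubuchochuzvo

Attach case ablative uch- → uchchuzvo.
Attach definiteness definite vub- → vubuchchuzvo.
Attach number dual za- → zavubuchchuzvo.
Attach noun class class III ef- → efzavubuchchuzvo.
Apply epenthesis: efzavubuchchuzvo → efozavubuchochuzvo.
Nasal assimilation: no change.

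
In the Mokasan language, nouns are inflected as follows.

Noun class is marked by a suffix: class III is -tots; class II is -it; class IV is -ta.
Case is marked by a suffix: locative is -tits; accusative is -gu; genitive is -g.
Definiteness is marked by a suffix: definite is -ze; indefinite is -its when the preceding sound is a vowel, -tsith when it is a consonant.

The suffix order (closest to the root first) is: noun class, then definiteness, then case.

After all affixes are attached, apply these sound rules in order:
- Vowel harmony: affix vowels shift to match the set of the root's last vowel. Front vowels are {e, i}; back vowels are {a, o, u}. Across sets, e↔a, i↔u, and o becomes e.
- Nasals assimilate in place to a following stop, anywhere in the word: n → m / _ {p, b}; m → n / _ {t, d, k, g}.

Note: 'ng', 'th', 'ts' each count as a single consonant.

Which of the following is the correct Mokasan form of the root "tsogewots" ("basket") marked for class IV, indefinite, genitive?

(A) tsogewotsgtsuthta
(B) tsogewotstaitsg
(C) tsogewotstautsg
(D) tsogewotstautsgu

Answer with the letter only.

Attach noun class class IV -ta → tsogewotsta.
Attach definiteness indefinite -its (after vowel 'a') → tsogewotstaits.
Attach case genitive -g → tsogewotstaitsg.
Apply vowel harmony: tsogewotstaitsg → tsogewotstautsg.
Nasal assimilation: no change.
So the correct form is tsogewotstautsg, option (C).
(A) tsogewotsgtsuthta is wrong: it has the affixes in the wrong order.
(D) tsogewotstautsgu is wrong: it uses accusative instead of genitive for case.
(B) tsogewotstaitsg is wrong: it fails to apply the sound rule(s).

C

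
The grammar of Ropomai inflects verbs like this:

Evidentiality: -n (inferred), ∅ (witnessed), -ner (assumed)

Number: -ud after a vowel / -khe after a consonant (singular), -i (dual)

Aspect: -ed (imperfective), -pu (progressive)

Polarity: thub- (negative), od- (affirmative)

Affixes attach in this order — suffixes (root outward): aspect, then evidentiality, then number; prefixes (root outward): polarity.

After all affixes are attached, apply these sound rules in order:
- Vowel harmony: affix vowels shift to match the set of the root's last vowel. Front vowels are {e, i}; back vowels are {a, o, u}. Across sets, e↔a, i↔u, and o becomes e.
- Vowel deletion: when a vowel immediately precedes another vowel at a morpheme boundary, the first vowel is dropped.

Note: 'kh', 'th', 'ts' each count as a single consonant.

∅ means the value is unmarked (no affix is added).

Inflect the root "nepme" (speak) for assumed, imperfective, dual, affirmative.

Attach aspect imperfective -ed → nepmeed.
Attach evidentiality assumed -ner → nepmeedner.
Attach number dual -i → nepmeedneri.
Attach polarity affirmative od- → odnepmeedneri.
Apply vowel harmony: odnepmeedneri → ednepmeedneri.
Apply vowel deletion: ednepmeedneri → ednepmedneri.

ednepmedneri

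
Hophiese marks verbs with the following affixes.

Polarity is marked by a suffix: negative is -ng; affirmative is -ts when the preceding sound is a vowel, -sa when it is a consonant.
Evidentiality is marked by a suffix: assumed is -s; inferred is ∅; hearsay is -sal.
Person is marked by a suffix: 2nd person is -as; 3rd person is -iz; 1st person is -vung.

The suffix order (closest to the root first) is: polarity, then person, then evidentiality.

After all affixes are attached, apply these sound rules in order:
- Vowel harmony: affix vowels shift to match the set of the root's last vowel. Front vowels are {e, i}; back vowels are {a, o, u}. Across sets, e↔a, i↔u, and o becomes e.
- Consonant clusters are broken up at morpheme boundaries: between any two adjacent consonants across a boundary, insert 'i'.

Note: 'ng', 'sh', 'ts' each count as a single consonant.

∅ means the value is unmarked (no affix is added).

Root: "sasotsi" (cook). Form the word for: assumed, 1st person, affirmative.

sasotsitsivingis

Attach polarity affirmative -ts (after vowel 'i') → sasotsits.
Attach person 1st person -vung → sasotsitsvung.
Attach evidentiality assumed -s → sasotsitsvungs.
Apply vowel harmony: sasotsitsvungs → sasotsitsvings.
Apply epenthesis: sasotsitsvings → sasotsitsivingis.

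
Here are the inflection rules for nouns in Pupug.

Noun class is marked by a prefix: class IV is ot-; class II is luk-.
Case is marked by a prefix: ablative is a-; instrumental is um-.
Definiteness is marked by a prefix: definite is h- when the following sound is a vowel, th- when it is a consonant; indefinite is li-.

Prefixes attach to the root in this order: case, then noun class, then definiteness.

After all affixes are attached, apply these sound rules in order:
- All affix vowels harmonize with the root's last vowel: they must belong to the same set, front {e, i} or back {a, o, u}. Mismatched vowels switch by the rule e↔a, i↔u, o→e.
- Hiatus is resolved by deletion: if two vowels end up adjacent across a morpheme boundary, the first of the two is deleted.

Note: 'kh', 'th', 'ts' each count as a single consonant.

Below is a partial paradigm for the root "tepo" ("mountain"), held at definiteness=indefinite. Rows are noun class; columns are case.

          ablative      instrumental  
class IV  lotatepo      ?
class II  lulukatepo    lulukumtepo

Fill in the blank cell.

lotumtepo

Attach case instrumental um- → umtepo.
Attach noun class class IV ot- → otumtepo.
Attach definiteness indefinite li- → liotumtepo.
Apply vowel harmony: liotumtepo → luotumtepo.
Apply vowel deletion: luotumtepo → lotumtepo.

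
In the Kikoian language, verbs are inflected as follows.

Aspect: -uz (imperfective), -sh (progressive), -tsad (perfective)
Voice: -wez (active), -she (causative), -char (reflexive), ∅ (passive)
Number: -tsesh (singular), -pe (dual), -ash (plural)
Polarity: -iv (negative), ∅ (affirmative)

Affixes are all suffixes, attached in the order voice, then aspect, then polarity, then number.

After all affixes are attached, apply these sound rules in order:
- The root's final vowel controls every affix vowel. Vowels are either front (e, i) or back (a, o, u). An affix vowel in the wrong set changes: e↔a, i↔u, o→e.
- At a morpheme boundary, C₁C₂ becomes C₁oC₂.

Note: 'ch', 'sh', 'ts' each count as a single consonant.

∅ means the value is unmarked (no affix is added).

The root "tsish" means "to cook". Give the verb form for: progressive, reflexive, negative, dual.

tsishocheroshivope

Attach voice reflexive -char → tsishchar.
Attach aspect progressive -sh → tsishcharsh.
Attach polarity negative -iv → tsishcharshiv.
Attach number dual -pe → tsishcharshivpe.
Apply vowel harmony: tsishcharshivpe → tsishchershivpe.
Apply epenthesis: tsishchershivpe → tsishocheroshivope.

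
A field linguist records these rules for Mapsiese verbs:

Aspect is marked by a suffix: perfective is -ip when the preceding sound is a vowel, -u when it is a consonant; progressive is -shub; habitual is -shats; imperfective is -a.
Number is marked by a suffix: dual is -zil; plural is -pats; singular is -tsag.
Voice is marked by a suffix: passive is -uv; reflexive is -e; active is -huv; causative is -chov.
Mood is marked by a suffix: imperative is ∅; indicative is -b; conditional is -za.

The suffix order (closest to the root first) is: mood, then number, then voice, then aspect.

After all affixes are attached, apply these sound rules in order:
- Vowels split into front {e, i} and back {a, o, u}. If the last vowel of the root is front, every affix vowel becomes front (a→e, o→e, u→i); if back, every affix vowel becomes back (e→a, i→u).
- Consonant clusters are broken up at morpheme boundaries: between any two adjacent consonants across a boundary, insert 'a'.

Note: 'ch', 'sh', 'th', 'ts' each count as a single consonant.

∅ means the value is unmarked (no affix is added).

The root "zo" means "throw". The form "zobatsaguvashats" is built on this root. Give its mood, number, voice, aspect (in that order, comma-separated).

Segment: zo-b-tsag-uv-shats.
mood: -b → indicative.
number: -tsag → singular.
voice: -uv → passive.
aspect: -shats → habitual.

indicative, singular, passive, habitual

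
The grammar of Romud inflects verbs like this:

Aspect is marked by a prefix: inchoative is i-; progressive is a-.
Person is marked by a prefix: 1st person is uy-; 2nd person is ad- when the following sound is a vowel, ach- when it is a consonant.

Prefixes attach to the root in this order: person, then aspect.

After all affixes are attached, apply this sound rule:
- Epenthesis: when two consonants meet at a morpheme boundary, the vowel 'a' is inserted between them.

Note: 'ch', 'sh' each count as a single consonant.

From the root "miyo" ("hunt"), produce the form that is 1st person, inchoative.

iuyamiyo

Attach person 1st person uy- → uymiyo.
Attach aspect inchoative i- → iuymiyo.
Apply epenthesis: iuymiyo → iuyamiyo.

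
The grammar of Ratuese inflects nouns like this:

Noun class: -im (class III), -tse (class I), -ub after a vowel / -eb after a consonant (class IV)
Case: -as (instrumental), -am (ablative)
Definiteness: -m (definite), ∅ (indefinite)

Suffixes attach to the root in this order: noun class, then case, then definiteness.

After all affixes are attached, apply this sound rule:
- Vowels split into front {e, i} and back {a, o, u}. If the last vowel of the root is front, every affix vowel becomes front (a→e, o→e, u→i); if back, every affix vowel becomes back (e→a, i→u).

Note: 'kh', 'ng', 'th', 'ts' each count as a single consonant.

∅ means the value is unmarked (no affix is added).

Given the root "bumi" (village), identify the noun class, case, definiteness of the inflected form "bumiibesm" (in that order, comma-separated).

Segment: bumi-ub-as-m.
noun class: -ub/eb → class IV.
case: -as → instrumental.
definiteness: -m → definite.

class IV, instrumental, definite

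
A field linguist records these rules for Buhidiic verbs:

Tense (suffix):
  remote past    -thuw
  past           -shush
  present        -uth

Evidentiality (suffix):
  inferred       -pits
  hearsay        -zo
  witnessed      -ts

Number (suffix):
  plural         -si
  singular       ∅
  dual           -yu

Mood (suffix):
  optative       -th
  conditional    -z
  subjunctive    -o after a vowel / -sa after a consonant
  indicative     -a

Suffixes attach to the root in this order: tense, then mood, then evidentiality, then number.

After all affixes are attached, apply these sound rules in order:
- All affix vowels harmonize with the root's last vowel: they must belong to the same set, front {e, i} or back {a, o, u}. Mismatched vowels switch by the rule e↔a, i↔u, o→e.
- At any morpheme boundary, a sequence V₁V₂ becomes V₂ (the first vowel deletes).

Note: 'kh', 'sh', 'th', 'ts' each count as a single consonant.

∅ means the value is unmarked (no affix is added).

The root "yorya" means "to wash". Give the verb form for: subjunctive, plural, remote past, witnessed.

yoryathuwsatssu

Attach tense remote past -thuw → yoryathuw.
Attach mood subjunctive -sa (after consonant 'w') → yoryathuwsa.
Attach evidentiality witnessed -ts → yoryathuwsats.
Attach number plural -si → yoryathuwsatssi.
Apply vowel harmony: yoryathuwsatssi → yoryathuwsatssu.
Vowel deletion: no change.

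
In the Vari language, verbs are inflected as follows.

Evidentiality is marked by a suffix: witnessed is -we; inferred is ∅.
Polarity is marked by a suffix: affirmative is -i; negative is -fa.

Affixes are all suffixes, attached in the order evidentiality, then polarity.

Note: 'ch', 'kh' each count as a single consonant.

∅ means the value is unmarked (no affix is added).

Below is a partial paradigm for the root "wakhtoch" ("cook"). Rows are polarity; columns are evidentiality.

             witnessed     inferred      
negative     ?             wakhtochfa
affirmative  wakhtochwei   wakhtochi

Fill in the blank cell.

Attach evidentiality witnessed -we → wakhtochwe.
Attach polarity negative -fa → wakhtochwefa.

wakhtochwefa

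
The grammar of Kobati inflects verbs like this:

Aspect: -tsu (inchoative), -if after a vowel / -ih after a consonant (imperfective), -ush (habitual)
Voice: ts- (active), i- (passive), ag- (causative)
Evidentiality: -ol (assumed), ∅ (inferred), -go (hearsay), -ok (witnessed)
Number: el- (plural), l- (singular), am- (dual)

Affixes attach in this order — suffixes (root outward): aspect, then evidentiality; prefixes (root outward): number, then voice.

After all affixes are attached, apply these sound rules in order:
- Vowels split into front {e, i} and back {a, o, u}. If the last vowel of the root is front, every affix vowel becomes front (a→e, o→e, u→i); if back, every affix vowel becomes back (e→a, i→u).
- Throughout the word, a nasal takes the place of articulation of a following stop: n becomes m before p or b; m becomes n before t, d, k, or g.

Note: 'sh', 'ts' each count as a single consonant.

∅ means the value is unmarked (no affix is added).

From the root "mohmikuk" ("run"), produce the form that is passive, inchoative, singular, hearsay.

ulmohmikuktsugo

Attach number singular l- → lmohmikuk.
Attach aspect inchoative -tsu → lmohmikuktsu.
Attach voice passive i- → ilmohmikuktsu.
Attach evidentiality hearsay -go → ilmohmikuktsugo.
Apply vowel harmony: ilmohmikuktsugo → ulmohmikuktsugo.
Nasal assimilation: no change.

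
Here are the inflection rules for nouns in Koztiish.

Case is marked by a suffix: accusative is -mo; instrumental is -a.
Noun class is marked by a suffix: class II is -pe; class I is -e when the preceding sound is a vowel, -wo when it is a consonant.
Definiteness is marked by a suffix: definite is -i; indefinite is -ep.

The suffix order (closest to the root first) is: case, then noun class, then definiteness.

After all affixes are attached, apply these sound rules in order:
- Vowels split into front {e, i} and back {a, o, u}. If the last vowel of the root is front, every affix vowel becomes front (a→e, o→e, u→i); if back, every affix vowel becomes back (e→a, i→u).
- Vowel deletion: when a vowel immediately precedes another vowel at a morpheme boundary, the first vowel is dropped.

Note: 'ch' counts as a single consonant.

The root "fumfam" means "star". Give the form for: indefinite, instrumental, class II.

Attach case instrumental -a → fumfama.
Attach noun class class II -pe → fumfamape.
Attach definiteness indefinite -ep → fumfamapeep.
Apply vowel harmony: fumfamapeep → fumfamapaap.
Apply vowel deletion: fumfamapaap → fumfamapap.

fumfamapap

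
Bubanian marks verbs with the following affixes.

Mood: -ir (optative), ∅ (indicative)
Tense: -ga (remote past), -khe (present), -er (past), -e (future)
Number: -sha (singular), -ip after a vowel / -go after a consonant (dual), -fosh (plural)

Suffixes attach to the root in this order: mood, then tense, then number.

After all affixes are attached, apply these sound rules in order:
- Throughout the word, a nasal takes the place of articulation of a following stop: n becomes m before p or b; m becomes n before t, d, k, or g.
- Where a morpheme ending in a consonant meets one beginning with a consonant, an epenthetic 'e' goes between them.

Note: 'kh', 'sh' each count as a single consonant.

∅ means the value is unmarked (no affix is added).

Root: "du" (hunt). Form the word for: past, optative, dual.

Attach mood optative -ir → duir.
Attach tense past -er → duirer.
Attach number dual -go (after consonant 'r') → duirergo.
Nasal assimilation: no change.
Apply epenthesis: duirergo → duirerego.

duirerego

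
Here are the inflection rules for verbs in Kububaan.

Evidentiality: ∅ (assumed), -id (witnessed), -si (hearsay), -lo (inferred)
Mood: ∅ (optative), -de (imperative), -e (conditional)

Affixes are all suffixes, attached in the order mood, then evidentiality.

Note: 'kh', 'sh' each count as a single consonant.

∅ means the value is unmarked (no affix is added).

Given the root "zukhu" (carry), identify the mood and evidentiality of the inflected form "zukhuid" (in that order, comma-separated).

optative, witnessed

Segment: zukhu-id.
mood: ∅ → optative.
evidentiality: -id → witnessed.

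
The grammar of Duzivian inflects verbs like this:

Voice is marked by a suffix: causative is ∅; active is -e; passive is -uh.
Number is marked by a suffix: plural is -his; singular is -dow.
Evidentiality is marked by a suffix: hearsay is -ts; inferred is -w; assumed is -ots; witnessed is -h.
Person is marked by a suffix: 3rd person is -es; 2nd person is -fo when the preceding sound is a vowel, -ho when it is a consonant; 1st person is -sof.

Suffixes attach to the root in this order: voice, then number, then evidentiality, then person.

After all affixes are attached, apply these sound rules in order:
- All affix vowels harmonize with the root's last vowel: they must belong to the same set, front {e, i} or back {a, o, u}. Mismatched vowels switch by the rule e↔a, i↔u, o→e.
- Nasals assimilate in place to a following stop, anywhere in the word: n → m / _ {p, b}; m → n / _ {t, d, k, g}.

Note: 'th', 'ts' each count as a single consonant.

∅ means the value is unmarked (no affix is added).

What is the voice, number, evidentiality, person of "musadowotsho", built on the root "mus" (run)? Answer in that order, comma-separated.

Segment: mus-e-dow-ots-ho.
voice: -e → active.
number: -dow → singular.
evidentiality: -ots → assumed.
person: -fo/ho → 2nd person.

active, singular, assumed, 2nd person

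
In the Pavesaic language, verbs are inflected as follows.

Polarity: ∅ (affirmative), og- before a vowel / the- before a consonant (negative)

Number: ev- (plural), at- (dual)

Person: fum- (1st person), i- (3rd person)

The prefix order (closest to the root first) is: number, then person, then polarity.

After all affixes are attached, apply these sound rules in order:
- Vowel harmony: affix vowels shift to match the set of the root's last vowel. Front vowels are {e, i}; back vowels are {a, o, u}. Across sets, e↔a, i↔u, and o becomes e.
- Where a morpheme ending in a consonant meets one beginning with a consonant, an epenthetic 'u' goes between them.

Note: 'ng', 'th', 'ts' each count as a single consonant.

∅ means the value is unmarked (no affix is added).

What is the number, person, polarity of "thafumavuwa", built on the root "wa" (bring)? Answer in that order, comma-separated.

Segment: the-fum-ev-wa.
number: ev- → plural.
person: fum- → 1st person.
polarity: og/the- → negative.

plural, 1st person, negative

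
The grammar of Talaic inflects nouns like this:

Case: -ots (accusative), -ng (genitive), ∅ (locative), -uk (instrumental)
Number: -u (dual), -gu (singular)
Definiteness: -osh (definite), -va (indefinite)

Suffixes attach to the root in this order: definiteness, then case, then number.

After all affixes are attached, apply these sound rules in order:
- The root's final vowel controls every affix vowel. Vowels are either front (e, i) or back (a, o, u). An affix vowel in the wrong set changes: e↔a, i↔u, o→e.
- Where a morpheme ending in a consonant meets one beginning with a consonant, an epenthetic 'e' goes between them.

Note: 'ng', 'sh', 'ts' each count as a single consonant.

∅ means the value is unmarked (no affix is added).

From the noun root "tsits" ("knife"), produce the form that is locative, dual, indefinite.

Attach definiteness indefinite -va → tsitsva.
case = locative: zero marking, form stays tsitsva.
Attach number dual -u → tsitsvau.
Apply vowel harmony: tsitsvau → tsitsvei.
Apply epenthesis: tsitsvei → tsitsevei.

tsitsevei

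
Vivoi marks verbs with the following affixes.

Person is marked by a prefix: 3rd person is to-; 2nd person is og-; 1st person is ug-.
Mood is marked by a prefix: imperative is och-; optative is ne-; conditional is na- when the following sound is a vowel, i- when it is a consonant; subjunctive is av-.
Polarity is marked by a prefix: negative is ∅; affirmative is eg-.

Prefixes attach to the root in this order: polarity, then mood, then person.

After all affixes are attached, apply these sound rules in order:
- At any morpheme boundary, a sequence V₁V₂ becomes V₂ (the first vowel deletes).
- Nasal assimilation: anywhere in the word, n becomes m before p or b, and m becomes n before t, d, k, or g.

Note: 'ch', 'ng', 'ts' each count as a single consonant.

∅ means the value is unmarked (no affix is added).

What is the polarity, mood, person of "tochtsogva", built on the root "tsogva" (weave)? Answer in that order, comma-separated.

Segment: to-och-tsogva.
polarity: ∅ → negative.
mood: och- → imperative.
person: to- → 3rd person.

negative, imperative, 3rd person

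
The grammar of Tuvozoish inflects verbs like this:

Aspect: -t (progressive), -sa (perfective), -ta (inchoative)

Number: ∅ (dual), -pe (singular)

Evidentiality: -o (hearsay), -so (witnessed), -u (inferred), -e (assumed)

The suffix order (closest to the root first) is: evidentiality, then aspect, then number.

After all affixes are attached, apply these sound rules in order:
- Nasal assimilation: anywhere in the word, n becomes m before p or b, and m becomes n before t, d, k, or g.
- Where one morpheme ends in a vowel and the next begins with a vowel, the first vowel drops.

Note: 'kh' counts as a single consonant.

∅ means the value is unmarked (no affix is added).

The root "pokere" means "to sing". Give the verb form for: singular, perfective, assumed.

Attach evidentiality assumed -e → pokeree.
Attach aspect perfective -sa → pokereesa.
Attach number singular -pe → pokereesape.
Nasal assimilation: no change.
Apply vowel deletion: pokereesape → pokeresape.

pokeresape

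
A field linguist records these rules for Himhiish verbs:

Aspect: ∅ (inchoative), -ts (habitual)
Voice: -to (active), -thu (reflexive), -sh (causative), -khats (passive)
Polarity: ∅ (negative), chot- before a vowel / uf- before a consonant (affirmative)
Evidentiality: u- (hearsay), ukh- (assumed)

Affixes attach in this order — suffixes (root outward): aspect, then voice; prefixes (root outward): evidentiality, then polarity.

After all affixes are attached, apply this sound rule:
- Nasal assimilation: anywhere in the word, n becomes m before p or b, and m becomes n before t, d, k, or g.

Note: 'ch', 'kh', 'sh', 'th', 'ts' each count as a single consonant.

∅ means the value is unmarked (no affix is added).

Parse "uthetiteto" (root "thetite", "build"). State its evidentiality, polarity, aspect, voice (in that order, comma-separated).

hearsay, negative, inchoative, active

Segment: u-thetite-to.
evidentiality: u- → hearsay.
polarity: ∅ → negative.
aspect: ∅ → inchoative.
voice: -to → active.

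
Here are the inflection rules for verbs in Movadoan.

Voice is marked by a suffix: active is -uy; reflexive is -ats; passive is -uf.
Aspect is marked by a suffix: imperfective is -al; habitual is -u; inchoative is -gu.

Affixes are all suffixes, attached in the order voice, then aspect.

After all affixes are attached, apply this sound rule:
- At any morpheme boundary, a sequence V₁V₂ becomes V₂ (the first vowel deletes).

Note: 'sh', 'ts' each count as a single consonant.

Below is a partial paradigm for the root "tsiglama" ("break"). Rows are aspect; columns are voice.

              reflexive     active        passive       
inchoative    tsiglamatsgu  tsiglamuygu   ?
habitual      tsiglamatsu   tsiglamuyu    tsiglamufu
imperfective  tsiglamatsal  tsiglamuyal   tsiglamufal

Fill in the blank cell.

Attach voice passive -uf → tsiglamauf.
Attach aspect inchoative -gu → tsiglamaufgu.
Apply vowel deletion: tsiglamaufgu → tsiglamufgu.

tsiglamufgu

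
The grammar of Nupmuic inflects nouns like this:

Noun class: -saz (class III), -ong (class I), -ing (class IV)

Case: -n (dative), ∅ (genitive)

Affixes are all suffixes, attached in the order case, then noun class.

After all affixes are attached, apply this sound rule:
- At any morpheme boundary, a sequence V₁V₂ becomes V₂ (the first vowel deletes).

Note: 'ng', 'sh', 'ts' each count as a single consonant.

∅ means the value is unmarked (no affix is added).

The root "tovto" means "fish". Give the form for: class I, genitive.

tovtong

case = genitive: zero marking, form stays tovto.
Attach noun class class I -ong → tovtoong.
Apply vowel deletion: tovtoong → tovtong.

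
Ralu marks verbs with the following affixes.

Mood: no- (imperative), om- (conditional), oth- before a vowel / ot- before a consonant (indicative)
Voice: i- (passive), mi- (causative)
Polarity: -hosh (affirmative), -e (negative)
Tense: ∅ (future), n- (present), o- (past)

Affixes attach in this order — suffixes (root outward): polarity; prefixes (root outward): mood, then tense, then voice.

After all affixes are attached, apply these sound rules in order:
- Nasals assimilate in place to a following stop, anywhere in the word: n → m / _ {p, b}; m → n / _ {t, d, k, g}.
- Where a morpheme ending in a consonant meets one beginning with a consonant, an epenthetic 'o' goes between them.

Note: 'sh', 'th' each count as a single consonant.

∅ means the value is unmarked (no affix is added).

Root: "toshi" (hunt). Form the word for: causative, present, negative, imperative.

minonotoshie

Attach mood imperative no- → notoshi.
Attach tense present n- → nnotoshi.
Attach voice causative mi- → minnotoshi.
Attach polarity negative -e → minnotoshie.
Nasal assimilation: no change.
Apply epenthesis: minnotoshie → minonotoshie.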